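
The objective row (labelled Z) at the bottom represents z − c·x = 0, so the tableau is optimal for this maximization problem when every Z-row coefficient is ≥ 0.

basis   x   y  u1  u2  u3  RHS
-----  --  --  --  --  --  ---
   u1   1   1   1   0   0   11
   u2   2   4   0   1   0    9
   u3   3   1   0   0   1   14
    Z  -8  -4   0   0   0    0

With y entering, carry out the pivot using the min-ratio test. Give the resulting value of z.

Ratio test on column y — row 1: 11/1 = 11; row 2: 9/4 = 9/4; row 3: 14/1 = 14. Minimum is 9/4 at row 2 (u2 leaves); pivot element 4.
Pivot on row 2; the Z-row RHS becomes 0 − (-4)·(9/4) = 9.

9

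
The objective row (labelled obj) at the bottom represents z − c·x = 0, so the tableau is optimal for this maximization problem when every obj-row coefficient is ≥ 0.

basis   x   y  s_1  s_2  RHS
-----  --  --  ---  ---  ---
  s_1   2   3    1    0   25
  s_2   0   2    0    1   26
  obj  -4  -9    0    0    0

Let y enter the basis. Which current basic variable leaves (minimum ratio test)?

Column y entries and ratios — s_1: 25/3 = 25/3; s_2: 26/2 = 13.
Smallest ratio is 25/3 in the row of s_1, so s_1 leaves.

s_1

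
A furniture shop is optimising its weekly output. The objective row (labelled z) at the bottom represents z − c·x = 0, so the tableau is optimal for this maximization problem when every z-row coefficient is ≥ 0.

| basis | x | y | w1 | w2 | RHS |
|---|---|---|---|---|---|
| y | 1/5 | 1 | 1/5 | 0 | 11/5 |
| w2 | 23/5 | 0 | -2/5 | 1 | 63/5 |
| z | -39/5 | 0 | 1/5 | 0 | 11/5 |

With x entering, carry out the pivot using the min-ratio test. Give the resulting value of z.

Ratio test on column x — row 1: (11/5)/(1/5) = 11; row 2: (63/5)/(23/5) = 63/23. Minimum is 63/23 at row 2 (w2 leaves); pivot element 23/5.
Pivot on row 2; the z-row RHS becomes 11/5 − (-39/5)·(63/23) = 542/23.

542/23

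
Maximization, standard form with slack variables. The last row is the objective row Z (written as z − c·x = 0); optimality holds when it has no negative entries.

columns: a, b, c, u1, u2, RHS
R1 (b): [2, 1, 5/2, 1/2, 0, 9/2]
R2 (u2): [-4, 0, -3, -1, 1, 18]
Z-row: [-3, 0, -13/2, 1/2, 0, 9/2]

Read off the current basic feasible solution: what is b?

9/2

b is basic (row 1); its value is the RHS of that row, 9/2.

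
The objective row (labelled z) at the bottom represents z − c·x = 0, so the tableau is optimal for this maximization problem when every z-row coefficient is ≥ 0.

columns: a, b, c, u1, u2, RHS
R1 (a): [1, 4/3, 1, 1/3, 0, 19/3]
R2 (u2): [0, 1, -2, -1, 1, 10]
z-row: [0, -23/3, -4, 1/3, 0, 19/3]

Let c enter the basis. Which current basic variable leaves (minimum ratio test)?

Column c entries and ratios — a: (19/3)/1 = 19/3; u2: -2 ≤ 0, skip.
Smallest ratio is 19/3 in the row of a, so a leaves.

a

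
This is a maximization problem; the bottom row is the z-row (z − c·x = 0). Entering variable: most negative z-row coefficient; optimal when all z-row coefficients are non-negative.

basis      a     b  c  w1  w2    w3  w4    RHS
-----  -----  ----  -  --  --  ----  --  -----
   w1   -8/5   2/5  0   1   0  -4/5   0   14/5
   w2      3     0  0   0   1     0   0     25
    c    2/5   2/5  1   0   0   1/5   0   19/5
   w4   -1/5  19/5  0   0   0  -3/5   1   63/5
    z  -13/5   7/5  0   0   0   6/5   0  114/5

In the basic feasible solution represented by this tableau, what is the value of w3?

w3 is not in the basis, so in the current basic feasible solution w3 = 0.

0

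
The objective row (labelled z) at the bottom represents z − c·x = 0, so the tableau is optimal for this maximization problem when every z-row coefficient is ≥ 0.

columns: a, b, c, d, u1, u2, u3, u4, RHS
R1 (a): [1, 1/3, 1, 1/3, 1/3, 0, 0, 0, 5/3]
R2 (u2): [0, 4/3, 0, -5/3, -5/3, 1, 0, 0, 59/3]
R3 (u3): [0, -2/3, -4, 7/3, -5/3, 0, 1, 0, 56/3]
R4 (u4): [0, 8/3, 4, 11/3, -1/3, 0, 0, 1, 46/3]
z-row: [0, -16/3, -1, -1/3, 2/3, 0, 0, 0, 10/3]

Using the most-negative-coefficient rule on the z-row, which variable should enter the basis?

Negative z-row entries: b: -16/3, c: -1, d: -1/3.
The most negative is -16/3 in column b, so b enters.

b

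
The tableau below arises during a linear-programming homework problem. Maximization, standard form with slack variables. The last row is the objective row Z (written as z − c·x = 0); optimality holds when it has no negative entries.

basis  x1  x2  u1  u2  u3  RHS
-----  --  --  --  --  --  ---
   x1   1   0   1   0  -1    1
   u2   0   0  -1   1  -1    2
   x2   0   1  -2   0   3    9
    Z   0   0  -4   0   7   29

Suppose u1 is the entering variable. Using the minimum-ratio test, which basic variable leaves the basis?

Column u1 entries and ratios — x1: 1/1 = 1; u2: -1 ≤ 0, skip; x2: -2 ≤ 0, skip.
Smallest ratio is 1 in the row of x1, so x1 leaves.

x1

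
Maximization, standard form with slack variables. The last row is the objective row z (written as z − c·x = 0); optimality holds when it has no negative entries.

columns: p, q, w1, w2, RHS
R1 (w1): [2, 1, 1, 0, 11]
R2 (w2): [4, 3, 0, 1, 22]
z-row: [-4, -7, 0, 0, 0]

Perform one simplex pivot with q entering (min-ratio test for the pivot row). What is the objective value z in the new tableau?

154/3

Ratio test on column q — row 1: 11/1 = 11; row 2: 22/3 = 22/3. Minimum is 22/3 at row 2 (w2 leaves); pivot element 3.
Pivot on row 2; the z-row RHS becomes 0 − (-7)·(22/3) = 154/3.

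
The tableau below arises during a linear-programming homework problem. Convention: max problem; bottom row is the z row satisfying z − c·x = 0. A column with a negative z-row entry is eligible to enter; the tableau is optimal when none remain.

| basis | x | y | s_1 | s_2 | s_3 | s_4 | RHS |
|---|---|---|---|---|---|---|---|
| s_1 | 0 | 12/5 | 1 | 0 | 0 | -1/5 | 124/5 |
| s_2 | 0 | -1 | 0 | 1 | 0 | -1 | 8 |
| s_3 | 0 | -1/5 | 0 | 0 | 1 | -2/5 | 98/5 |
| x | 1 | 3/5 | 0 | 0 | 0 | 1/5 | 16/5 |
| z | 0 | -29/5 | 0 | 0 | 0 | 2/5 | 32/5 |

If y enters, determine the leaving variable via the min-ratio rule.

Column y entries and ratios — s_1: (124/5)/(12/5) = 31/3; s_2: -1 ≤ 0, skip; s_3: -1/5 ≤ 0, skip; x: (16/5)/(3/5) = 16/3.
Smallest ratio is 16/3 in the row of x, so x leaves.

x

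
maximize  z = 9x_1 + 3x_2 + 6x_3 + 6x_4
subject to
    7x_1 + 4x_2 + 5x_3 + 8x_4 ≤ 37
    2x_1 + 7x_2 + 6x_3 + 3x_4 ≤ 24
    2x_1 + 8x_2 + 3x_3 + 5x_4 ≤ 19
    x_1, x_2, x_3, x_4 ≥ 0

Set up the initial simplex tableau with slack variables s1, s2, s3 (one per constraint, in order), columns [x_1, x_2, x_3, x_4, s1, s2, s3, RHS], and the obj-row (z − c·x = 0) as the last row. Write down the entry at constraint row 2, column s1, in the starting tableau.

Slack s1 belongs to constraint 1; its column is the unit vector e_1, so the entry in row 2 is 0.

0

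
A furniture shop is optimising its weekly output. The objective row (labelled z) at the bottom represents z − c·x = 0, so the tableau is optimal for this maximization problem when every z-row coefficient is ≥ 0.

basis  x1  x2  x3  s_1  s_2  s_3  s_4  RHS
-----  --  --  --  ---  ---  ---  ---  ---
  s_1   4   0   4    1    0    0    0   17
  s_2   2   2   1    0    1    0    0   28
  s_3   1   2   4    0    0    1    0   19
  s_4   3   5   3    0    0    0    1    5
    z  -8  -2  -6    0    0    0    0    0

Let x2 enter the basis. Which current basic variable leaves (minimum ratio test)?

s_4

Column x2 entries and ratios — s_1: 0 ≤ 0, skip; s_2: 28/2 = 14; s_3: 19/2 = 19/2; s_4: 5/5 = 1.
Smallest ratio is 1 in the row of s_4, so s_4 leaves.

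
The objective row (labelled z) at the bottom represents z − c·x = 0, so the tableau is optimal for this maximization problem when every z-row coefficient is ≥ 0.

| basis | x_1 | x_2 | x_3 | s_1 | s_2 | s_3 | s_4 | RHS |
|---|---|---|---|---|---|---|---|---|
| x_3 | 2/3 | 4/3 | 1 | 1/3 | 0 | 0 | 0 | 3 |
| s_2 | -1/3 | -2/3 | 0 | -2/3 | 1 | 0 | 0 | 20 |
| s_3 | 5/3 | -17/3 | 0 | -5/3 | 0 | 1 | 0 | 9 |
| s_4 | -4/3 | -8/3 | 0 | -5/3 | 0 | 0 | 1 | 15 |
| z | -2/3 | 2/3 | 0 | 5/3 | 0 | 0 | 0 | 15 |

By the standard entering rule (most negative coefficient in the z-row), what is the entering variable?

Negative z-row entries: x_1: -2/3.
The most negative is -2/3 in column x_1, so x_1 enters.

x_1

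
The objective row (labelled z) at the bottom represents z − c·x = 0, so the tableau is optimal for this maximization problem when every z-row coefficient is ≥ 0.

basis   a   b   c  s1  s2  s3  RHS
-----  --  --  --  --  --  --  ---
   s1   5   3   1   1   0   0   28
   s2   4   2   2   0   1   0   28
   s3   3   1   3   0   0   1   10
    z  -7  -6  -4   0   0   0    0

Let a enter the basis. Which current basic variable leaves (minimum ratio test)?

Column a entries and ratios — s1: 28/5 = 28/5; s2: 28/4 = 7; s3: 10/3 = 10/3.
Smallest ratio is 10/3 in the row of s3, so s3 leaves.

s3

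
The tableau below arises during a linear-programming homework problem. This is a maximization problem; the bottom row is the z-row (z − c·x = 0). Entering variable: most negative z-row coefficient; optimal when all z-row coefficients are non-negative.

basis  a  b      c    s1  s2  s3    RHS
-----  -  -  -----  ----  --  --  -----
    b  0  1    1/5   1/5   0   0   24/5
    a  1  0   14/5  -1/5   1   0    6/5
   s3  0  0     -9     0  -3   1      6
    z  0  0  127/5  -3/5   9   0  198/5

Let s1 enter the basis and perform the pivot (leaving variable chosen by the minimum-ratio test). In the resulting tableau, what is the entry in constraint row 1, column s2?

0

Ratio test on column s1 — row 1: (24/5)/(1/5) = 24; row 2: entry -1/5 ≤ 0; row 3: entry 0 ≤ 0. Minimum is 24 at row 1 (b leaves); pivot element 1/5.
Divide row 1 by 1/5; eliminate column s1 from the other rows.
In the new row 1, the s2 entry is the old entry divided by the pivot: 0/(1/5) = 0.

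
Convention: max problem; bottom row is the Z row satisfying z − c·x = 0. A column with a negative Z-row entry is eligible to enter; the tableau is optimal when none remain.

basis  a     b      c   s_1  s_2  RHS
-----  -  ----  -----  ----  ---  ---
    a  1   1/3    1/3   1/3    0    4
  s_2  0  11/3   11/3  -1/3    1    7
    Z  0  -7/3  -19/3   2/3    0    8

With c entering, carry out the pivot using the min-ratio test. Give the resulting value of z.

Ratio test on column c — row 1: 4/(1/3) = 12; row 2: 7/(11/3) = 21/11. Minimum is 21/11 at row 2 (s_2 leaves); pivot element 11/3.
Pivot on row 2; the Z-row RHS becomes 8 − (-19/3)·(21/11) = 221/11.

221/11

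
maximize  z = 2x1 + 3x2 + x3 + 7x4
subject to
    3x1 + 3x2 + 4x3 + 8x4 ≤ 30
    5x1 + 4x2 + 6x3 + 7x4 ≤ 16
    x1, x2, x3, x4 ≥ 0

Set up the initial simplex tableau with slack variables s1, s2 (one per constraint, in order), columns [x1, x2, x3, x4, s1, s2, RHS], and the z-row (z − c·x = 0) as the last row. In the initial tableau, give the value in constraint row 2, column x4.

Constraint 2 has coefficient 7 on x4.

7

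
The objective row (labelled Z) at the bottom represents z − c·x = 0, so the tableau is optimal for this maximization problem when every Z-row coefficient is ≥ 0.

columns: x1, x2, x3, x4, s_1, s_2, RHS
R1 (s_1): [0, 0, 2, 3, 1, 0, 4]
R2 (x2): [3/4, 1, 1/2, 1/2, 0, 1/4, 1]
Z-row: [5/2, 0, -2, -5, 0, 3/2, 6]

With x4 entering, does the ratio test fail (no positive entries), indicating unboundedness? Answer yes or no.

no

Column x4 has positive entries in row(s) 1, 2, so the ratio test bounds it — not unbounded.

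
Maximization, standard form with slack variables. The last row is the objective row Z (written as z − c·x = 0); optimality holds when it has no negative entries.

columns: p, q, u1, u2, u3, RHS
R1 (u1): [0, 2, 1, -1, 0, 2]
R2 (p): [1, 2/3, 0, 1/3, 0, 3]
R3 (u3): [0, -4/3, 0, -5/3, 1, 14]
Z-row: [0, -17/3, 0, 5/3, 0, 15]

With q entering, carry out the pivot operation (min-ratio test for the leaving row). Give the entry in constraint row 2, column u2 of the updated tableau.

2/3

Ratio test on column q — row 1: 2/2 = 1; row 2: 3/(2/3) = 9/2; row 3: entry -4/3 ≤ 0. Minimum is 1 at row 1 (u1 leaves); pivot element 2.
Divide row 1 by 2; eliminate column q from the other rows.
Row 2 update in column u2: 1/3 − (2/3)·(-1/2) = 2/3.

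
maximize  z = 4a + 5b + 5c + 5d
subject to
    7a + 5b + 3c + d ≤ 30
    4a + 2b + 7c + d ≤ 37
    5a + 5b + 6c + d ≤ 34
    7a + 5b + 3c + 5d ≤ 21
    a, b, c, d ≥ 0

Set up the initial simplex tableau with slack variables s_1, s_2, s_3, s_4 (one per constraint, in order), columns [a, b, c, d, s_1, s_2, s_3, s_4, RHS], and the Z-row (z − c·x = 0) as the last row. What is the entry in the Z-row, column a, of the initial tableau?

The Z-row carries the negated objective coefficients: the a entry is -4.

-4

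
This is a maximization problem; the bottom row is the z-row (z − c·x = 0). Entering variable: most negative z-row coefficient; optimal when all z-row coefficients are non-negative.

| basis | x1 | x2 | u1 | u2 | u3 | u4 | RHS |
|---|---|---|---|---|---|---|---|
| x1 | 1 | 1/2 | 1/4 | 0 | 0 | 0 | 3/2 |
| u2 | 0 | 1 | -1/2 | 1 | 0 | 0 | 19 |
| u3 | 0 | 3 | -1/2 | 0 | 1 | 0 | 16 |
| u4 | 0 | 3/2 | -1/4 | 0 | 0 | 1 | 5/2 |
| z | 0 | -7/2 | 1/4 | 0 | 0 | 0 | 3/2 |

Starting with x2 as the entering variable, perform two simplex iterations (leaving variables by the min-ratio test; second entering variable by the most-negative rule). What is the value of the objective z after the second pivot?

8

Ratio test on column x2 — row 1: (3/2)/(1/2) = 3; row 2: 19/1 = 19; row 3: 16/3 = 16/3; row 4: (5/2)/(3/2) = 5/3. Minimum is 5/3 at row 4 (u4 leaves); pivot element 3/2.
Pivot on row 4; the z-row RHS becomes 3/2 − (-7/2)·(5/3) = 22/3.
Next entering variable (most negative z-row entry -1/3): u1.
Ratio test on column u1 — row 1: (2/3)/(1/3) = 2; row 2: entry -1/3 ≤ 0; row 3: entry 0 ≤ 0; row 4: entry -1/6 ≤ 0. Minimum is 2 at row 1 (x1 leaves); pivot element 1/3.
After the second pivot the z-row RHS is 22/3 − (-1/3)·2 = 8.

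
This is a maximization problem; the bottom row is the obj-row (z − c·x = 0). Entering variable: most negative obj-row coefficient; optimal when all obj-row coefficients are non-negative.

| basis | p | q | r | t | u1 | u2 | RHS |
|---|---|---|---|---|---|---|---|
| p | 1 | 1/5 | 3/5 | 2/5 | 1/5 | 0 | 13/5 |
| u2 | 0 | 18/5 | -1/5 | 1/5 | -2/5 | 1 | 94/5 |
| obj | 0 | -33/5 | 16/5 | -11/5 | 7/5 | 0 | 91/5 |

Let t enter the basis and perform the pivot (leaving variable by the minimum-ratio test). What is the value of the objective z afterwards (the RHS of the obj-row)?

Ratio test on column t — row 1: (13/5)/(2/5) = 13/2; row 2: (94/5)/(1/5) = 94. Minimum is 13/2 at row 1 (p leaves); pivot element 2/5.
Pivot on row 1; the obj-row RHS becomes 91/5 − (-11/5)·(13/2) = 65/2.

65/2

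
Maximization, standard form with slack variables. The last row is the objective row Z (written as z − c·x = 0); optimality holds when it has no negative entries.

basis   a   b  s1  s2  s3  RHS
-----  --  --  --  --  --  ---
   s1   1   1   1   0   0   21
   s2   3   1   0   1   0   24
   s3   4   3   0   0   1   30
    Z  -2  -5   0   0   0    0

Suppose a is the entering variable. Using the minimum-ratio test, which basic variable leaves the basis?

Column a entries and ratios — s1: 21/1 = 21; s2: 24/3 = 8; s3: 30/4 = 15/2.
Smallest ratio is 15/2 in the row of s3, so s3 leaves.

s3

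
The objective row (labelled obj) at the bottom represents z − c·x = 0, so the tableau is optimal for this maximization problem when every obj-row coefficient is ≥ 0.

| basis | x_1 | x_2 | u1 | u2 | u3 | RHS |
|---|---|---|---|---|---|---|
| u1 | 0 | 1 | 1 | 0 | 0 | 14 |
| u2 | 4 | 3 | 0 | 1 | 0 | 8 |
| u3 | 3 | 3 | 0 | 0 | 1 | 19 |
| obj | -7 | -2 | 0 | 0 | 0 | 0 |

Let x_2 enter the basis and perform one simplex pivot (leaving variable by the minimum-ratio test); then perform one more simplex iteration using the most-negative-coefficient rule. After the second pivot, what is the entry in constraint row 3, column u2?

Ratio test on column x_2 — row 1: 14/1 = 14; row 2: 8/3 = 8/3; row 3: 19/3 = 19/3. Minimum is 8/3 at row 2 (u2 leaves); pivot element 3.
Divide row 2 by 3; eliminate column x_2 from the other rows.
Second iteration: most negative obj-row entry is -13/3 in column x_1, so x_1 enters.
Ratio test on column x_1 — row 1: entry -4/3 ≤ 0; row 2: (8/3)/(4/3) = 2; row 3: entry -1 ≤ 0. Minimum is 2 at row 2 (x_2 leaves); pivot element 4/3.
Divide row 2 by 4/3; eliminate column x_1 from the other rows.
After both pivots, the entry at constraint row 3, column u2 is -3/4.

-3/4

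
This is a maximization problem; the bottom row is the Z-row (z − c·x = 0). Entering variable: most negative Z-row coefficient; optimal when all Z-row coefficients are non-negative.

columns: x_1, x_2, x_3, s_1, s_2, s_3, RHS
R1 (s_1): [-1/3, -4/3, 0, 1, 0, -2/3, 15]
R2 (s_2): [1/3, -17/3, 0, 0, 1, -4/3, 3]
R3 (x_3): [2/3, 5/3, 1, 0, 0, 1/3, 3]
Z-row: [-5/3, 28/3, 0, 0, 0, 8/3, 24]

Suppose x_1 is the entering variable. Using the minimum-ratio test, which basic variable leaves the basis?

Column x_1 entries and ratios — s_1: -1/3 ≤ 0, skip; s_2: 3/(1/3) = 9; x_3: 3/(2/3) = 9/2.
Smallest ratio is 9/2 in the row of x_3, so x_3 leaves.

x_3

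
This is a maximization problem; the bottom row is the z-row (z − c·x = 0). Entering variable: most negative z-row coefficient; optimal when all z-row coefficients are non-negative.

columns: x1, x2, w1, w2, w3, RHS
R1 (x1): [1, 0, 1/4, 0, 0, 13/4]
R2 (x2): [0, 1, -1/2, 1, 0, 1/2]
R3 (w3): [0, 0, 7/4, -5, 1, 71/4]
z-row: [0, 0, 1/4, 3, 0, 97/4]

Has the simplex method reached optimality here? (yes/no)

yes

Every z-row coefficient is ≥ 0, so the tableau is optimal.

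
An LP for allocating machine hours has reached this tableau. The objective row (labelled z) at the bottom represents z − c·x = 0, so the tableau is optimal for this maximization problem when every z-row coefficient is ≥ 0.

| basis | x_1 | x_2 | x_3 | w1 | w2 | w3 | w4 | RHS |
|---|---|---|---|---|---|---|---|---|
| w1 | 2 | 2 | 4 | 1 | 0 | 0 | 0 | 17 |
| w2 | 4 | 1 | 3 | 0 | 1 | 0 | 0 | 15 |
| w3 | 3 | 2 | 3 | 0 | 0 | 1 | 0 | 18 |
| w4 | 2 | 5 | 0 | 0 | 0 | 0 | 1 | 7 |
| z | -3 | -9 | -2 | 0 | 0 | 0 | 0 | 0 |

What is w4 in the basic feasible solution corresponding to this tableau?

7

w4 is basic (row 4); its value is the RHS of that row, 7.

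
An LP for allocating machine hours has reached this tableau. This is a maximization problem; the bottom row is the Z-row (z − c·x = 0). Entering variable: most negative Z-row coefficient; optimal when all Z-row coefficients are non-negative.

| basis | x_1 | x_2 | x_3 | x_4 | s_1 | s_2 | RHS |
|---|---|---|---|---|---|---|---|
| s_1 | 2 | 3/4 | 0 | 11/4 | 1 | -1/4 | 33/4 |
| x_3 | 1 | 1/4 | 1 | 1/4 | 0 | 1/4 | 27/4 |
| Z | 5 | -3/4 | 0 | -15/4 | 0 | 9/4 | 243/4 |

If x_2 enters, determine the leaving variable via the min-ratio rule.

s_1

Column x_2 entries and ratios — s_1: (33/4)/(3/4) = 11; x_3: (27/4)/(1/4) = 27.
Smallest ratio is 11 in the row of s_1, so s_1 leaves.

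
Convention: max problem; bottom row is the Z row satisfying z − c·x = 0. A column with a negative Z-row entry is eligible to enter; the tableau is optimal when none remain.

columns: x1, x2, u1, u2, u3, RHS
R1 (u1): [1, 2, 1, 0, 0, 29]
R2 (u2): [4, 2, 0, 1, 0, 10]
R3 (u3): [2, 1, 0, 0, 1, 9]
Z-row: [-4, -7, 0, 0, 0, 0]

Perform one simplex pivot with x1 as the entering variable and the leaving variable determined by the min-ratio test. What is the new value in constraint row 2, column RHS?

5/2

Ratio test on column x1 — row 1: 29/1 = 29; row 2: 10/4 = 5/2; row 3: 9/2 = 9/2. Minimum is 5/2 at row 2 (u2 leaves); pivot element 4.
Divide row 2 by 4; eliminate column x1 from the other rows.
In the new row 2, the RHS entry is the old entry divided by the pivot: 10/4 = 5/2.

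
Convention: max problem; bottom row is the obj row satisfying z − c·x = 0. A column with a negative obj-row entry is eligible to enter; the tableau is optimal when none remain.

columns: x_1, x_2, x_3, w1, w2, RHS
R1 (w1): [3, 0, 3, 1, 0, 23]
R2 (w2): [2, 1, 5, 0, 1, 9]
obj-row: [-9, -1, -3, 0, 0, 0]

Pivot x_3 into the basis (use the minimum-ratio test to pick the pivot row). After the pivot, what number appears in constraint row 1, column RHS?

Ratio test on column x_3 — row 1: 23/3 = 23/3; row 2: 9/5 = 9/5. Minimum is 9/5 at row 2 (w2 leaves); pivot element 5.
Divide row 2 by 5; eliminate column x_3 from the other rows.
Row 1 update in column RHS: 23 − 3·(9/5) = 88/5.

88/5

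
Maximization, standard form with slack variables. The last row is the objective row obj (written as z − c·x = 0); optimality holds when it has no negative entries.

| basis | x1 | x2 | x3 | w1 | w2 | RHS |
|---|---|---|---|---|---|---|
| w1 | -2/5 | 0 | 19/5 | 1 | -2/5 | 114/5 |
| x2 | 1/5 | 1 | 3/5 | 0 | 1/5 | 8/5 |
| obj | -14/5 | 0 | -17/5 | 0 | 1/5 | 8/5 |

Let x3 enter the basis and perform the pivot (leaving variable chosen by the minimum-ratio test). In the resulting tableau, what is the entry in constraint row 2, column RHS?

Ratio test on column x3 — row 1: (114/5)/(19/5) = 6; row 2: (8/5)/(3/5) = 8/3. Minimum is 8/3 at row 2 (x2 leaves); pivot element 3/5.
Divide row 2 by 3/5; eliminate column x3 from the other rows.
In the new row 2, the RHS entry is the old entry divided by the pivot: (8/5)/(3/5) = 8/3.

8/3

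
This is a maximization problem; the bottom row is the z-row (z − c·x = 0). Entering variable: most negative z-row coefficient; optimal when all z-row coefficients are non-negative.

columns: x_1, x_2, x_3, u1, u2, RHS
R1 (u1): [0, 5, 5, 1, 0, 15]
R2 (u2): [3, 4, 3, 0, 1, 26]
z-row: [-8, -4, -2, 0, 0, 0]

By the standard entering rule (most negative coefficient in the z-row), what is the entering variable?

Negative z-row entries: x_1: -8, x_2: -4, x_3: -2.
The most negative is -8 in column x_1, so x_1 enters.

x_1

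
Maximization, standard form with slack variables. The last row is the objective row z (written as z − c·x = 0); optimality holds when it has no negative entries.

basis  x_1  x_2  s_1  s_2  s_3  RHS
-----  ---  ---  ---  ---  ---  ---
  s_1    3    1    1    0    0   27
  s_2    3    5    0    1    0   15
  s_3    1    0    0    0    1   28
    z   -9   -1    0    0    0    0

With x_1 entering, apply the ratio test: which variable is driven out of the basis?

s_2

Column x_1 entries and ratios — s_1: 27/3 = 9; s_2: 15/3 = 5; s_3: 28/1 = 28.
Smallest ratio is 5 in the row of s_2, so s_2 leaves.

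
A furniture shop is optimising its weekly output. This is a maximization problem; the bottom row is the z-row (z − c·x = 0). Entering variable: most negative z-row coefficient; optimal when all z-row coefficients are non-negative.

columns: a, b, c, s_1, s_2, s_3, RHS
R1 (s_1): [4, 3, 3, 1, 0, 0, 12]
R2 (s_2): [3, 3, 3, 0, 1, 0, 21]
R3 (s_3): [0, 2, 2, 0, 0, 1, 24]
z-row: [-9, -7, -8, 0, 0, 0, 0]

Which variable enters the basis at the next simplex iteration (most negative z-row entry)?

Negative z-row entries: a: -9, b: -7, c: -8.
The most negative is -9 in column a, so a enters.

a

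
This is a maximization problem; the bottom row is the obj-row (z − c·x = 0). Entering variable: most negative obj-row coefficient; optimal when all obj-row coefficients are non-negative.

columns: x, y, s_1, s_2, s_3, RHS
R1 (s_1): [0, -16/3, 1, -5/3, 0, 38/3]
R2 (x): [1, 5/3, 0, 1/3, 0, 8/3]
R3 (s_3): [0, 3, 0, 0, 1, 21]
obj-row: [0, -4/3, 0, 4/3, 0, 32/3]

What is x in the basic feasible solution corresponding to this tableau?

8/3

x is basic (row 2); its value is the RHS of that row, 8/3.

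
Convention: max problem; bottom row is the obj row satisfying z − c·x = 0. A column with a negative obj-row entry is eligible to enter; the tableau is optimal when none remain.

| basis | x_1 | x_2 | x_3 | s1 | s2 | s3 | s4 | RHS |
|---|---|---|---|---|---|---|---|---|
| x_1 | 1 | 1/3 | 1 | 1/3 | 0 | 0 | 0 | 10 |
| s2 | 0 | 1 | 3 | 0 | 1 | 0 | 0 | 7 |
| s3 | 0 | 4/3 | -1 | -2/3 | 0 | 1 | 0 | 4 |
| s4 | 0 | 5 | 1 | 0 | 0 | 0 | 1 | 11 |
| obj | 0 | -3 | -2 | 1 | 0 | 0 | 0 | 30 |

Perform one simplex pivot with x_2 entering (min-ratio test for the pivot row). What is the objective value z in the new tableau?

183/5

Ratio test on column x_2 — row 1: 10/(1/3) = 30; row 2: 7/1 = 7; row 3: 4/(4/3) = 3; row 4: 11/5 = 11/5. Minimum is 11/5 at row 4 (s4 leaves); pivot element 5.
Pivot on row 4; the obj-row RHS becomes 30 − (-3)·(11/5) = 183/5.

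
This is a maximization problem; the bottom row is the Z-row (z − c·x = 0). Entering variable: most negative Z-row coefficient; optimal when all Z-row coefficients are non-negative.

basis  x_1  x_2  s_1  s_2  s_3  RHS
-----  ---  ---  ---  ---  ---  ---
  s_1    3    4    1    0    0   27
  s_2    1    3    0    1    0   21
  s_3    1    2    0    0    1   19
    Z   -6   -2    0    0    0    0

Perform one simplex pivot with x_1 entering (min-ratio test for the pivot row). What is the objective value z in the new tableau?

Ratio test on column x_1 — row 1: 27/3 = 9; row 2: 21/1 = 21; row 3: 19/1 = 19. Minimum is 9 at row 1 (s_1 leaves); pivot element 3.
Pivot on row 1; the Z-row RHS becomes 0 − (-6)·9 = 54.

54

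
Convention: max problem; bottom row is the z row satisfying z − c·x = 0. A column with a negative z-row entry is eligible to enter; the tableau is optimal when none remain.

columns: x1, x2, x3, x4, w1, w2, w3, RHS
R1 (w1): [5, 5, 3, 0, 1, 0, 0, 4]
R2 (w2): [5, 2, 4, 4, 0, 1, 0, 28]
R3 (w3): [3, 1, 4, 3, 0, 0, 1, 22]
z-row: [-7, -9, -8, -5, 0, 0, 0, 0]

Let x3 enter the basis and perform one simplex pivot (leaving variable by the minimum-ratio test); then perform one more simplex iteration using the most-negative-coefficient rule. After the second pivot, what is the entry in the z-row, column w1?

4/9

Ratio test on column x3 — row 1: 4/3 = 4/3; row 2: 28/4 = 7; row 3: 22/4 = 11/2. Minimum is 4/3 at row 1 (w1 leaves); pivot element 3.
Divide row 1 by 3; eliminate column x3 from the other rows.
Second iteration: most negative z-row entry is -5 in column x4, so x4 enters.
Ratio test on column x4 — row 1: entry 0 ≤ 0; row 2: (68/3)/4 = 17/3; row 3: (50/3)/3 = 50/9. Minimum is 50/9 at row 3 (w3 leaves); pivot element 3.
Divide row 3 by 3; eliminate column x4 from the other rows.
After both pivots, the entry at the z-row, column w1 is 4/9.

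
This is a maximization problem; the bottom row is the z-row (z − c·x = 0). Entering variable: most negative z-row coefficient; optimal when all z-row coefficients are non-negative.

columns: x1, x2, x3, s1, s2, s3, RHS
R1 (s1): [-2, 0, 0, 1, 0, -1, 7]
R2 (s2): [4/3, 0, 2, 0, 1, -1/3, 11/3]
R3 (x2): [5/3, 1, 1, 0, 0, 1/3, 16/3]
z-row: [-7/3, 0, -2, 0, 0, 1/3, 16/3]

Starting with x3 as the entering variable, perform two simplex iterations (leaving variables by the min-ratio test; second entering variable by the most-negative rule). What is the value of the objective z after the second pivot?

Ratio test on column x3 — row 1: entry 0 ≤ 0; row 2: (11/3)/2 = 11/6; row 3: (16/3)/1 = 16/3. Minimum is 11/6 at row 2 (s2 leaves); pivot element 2.
Pivot on row 2; the z-row RHS becomes 16/3 − (-2)·(11/6) = 9.
Next entering variable (most negative z-row entry -1): x1.
Ratio test on column x1 — row 1: entry -2 ≤ 0; row 2: (11/6)/(2/3) = 11/4; row 3: (7/2)/1 = 7/2. Minimum is 11/4 at row 2 (x3 leaves); pivot element 2/3.
After the second pivot the z-row RHS is 9 − (-1)·(11/4) = 47/4.

47/4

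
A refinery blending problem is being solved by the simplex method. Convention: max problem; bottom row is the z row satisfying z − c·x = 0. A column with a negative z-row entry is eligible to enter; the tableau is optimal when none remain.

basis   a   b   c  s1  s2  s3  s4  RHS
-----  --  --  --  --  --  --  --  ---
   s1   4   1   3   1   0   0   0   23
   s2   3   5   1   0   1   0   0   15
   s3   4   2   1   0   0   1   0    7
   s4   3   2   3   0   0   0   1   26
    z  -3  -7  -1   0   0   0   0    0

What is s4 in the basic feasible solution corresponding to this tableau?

s4 is basic (row 4); its value is the RHS of that row, 26.

26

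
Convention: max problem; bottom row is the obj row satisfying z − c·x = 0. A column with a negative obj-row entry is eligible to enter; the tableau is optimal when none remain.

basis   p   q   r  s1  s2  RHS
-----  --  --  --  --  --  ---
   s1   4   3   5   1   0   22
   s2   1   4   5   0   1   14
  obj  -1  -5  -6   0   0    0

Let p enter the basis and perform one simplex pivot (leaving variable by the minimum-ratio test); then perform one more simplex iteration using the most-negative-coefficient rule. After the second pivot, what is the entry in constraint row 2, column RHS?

34/15

Ratio test on column p — row 1: 22/4 = 11/2; row 2: 14/1 = 14. Minimum is 11/2 at row 1 (s1 leaves); pivot element 4.
Divide row 1 by 4; eliminate column p from the other rows.
Second iteration: most negative obj-row entry is -19/4 in column r, so r enters.
Ratio test on column r — row 1: (11/2)/(5/4) = 22/5; row 2: (17/2)/(15/4) = 34/15. Minimum is 34/15 at row 2 (s2 leaves); pivot element 15/4.
Divide row 2 by 15/4; eliminate column r from the other rows.
After both pivots, the entry at constraint row 2, column RHS is 34/15.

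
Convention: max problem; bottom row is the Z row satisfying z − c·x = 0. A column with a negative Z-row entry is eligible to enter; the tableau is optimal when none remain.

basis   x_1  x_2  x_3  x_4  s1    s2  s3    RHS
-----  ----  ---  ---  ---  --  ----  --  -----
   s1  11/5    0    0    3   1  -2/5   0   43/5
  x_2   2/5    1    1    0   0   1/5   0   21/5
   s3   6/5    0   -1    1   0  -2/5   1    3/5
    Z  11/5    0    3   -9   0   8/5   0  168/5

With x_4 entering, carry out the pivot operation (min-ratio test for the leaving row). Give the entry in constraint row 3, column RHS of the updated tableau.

Ratio test on column x_4 — row 1: (43/5)/3 = 43/15; row 2: entry 0 ≤ 0; row 3: (3/5)/1 = 3/5. Minimum is 3/5 at row 3 (s3 leaves); pivot element 1.
Divide row 3 by 1; eliminate column x_4 from the other rows.
In the new row 3, the RHS entry is the old entry divided by the pivot: (3/5)/1 = 3/5.

3/5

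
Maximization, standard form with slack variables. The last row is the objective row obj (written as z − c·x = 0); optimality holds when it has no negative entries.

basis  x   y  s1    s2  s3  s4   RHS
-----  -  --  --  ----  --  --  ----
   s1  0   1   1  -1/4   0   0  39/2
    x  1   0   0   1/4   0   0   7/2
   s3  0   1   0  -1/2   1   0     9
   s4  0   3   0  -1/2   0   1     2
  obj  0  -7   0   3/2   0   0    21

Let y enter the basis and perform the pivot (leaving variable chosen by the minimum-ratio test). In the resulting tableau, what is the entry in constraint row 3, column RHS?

Ratio test on column y — row 1: (39/2)/1 = 39/2; row 2: entry 0 ≤ 0; row 3: 9/1 = 9; row 4: 2/3 = 2/3. Minimum is 2/3 at row 4 (s4 leaves); pivot element 3.
Divide row 4 by 3; eliminate column y from the other rows.
Row 3 update in column RHS: 9 − 1·(2/3) = 25/3.

25/3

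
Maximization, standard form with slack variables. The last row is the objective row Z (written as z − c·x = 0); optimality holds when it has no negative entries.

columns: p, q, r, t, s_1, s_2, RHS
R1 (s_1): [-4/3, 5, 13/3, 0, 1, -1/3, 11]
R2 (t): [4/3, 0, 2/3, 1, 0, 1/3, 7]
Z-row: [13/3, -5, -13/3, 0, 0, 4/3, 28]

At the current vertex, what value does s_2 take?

0

s_2 is not in the basis, so in the current basic feasible solution s_2 = 0.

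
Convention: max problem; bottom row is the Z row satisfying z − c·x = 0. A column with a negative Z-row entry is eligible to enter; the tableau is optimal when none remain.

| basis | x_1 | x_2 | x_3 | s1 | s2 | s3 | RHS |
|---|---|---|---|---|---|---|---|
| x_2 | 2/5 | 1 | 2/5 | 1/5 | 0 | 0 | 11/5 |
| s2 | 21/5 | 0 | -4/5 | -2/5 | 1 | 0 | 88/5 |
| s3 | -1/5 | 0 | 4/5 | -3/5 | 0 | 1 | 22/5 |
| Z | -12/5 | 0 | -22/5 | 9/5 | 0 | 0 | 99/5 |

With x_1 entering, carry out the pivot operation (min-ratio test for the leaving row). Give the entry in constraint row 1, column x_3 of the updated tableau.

10/21

Ratio test on column x_1 — row 1: (11/5)/(2/5) = 11/2; row 2: (88/5)/(21/5) = 88/21; row 3: entry -1/5 ≤ 0. Minimum is 88/21 at row 2 (s2 leaves); pivot element 21/5.
Divide row 2 by 21/5; eliminate column x_1 from the other rows.
Row 1 update in column x_3: 2/5 − (2/5)·(-4/21) = 10/21.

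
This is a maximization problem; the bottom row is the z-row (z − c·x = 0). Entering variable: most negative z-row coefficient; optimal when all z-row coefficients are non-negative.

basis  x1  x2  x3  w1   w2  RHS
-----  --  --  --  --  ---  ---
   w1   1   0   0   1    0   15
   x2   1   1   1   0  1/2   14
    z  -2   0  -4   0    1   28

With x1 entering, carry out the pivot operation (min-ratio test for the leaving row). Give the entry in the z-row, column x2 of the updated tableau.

Ratio test on column x1 — row 1: 15/1 = 15; row 2: 14/1 = 14. Minimum is 14 at row 2 (x2 leaves); pivot element 1.
Divide row 2 by 1; eliminate column x1 from the other rows.
z-row update in column x2: 0 − (-2)·1 = 2.

2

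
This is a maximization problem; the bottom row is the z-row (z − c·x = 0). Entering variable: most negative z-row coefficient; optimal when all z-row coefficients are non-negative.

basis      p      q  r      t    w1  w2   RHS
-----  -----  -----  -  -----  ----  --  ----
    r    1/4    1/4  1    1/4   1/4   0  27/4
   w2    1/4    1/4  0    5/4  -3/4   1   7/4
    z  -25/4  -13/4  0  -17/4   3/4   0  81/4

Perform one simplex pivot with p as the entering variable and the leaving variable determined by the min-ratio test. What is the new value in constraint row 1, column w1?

Ratio test on column p — row 1: (27/4)/(1/4) = 27; row 2: (7/4)/(1/4) = 7. Minimum is 7 at row 2 (w2 leaves); pivot element 1/4.
Divide row 2 by 1/4; eliminate column p from the other rows.
Row 1 update in column w1: 1/4 − (1/4)·(-3) = 1.

1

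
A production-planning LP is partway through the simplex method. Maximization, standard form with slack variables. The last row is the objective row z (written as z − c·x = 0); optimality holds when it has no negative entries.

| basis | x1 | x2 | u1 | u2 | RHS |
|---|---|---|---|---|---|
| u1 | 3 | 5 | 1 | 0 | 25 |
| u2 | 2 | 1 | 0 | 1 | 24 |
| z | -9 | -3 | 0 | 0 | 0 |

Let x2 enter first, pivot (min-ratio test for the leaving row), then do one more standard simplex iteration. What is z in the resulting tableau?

Ratio test on column x2 — row 1: 25/5 = 5; row 2: 24/1 = 24. Minimum is 5 at row 1 (u1 leaves); pivot element 5.
Pivot on row 1; the z-row RHS becomes 0 − (-3)·5 = 15.
Next entering variable (most negative z-row entry -36/5): x1.
Ratio test on column x1 — row 1: 5/(3/5) = 25/3; row 2: 19/(7/5) = 95/7. Minimum is 25/3 at row 1 (x2 leaves); pivot element 3/5.
After the second pivot the z-row RHS is 15 − (-36/5)·(25/3) = 75.

75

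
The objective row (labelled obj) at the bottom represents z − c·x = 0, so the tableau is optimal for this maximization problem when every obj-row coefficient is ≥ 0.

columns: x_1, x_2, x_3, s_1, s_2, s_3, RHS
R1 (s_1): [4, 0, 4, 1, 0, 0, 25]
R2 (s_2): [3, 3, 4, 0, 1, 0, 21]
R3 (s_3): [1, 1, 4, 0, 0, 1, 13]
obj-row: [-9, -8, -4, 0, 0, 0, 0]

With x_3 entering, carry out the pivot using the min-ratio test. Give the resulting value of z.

Ratio test on column x_3 — row 1: 25/4 = 25/4; row 2: 21/4 = 21/4; row 3: 13/4 = 13/4. Minimum is 13/4 at row 3 (s_3 leaves); pivot element 4.
Pivot on row 3; the obj-row RHS becomes 0 − (-4)·(13/4) = 13.

13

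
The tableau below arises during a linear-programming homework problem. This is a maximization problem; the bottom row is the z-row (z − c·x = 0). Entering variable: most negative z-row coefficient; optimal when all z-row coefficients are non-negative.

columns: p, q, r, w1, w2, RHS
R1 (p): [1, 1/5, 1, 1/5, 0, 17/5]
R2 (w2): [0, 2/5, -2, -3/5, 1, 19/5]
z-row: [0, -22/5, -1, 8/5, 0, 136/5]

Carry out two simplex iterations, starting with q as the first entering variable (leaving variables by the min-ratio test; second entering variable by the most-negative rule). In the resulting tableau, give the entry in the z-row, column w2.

21/4

Ratio test on column q — row 1: (17/5)/(1/5) = 17; row 2: (19/5)/(2/5) = 19/2. Minimum is 19/2 at row 2 (w2 leaves); pivot element 2/5.
Divide row 2 by 2/5; eliminate column q from the other rows.
Second iteration: most negative z-row entry is -23 in column r, so r enters.
Ratio test on column r — row 1: (3/2)/2 = 3/4; row 2: entry -5 ≤ 0. Minimum is 3/4 at row 1 (p leaves); pivot element 2.
Divide row 1 by 2; eliminate column r from the other rows.
After both pivots, the entry at the z-row, column w2 is 21/4.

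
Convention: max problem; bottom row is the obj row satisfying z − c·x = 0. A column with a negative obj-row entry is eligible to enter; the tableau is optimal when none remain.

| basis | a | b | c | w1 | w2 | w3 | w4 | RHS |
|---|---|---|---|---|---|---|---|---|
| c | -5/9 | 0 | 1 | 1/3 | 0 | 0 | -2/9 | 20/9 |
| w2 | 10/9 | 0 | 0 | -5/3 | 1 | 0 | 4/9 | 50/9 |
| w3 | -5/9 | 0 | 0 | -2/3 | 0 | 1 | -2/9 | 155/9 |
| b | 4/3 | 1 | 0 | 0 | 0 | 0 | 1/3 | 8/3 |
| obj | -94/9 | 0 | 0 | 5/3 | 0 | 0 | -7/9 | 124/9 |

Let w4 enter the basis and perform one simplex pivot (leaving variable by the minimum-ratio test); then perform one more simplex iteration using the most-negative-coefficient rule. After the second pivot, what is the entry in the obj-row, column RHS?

104/3

Ratio test on column w4 — row 1: entry -2/9 ≤ 0; row 2: (50/9)/(4/9) = 25/2; row 3: entry -2/9 ≤ 0; row 4: (8/3)/(1/3) = 8. Minimum is 8 at row 4 (b leaves); pivot element 1/3.
Divide row 4 by 1/3; eliminate column w4 from the other rows.
Second iteration: most negative obj-row entry is -22/3 in column a, so a enters.
Ratio test on column a — row 1: 4/(1/3) = 12; row 2: entry -2/3 ≤ 0; row 3: 19/(1/3) = 57; row 4: 8/4 = 2. Minimum is 2 at row 4 (w4 leaves); pivot element 4.
Divide row 4 by 4; eliminate column a from the other rows.
After both pivots, the entry at the obj-row, column RHS is 104/3.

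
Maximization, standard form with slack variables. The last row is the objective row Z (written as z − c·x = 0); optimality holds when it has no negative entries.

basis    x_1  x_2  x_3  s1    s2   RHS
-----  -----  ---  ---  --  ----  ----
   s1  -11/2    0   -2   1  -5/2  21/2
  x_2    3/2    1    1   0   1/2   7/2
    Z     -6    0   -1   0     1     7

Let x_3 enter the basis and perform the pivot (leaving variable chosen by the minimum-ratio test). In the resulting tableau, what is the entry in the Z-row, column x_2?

1

Ratio test on column x_3 — row 1: entry -2 ≤ 0; row 2: (7/2)/1 = 7/2. Minimum is 7/2 at row 2 (x_2 leaves); pivot element 1.
Divide row 2 by 1; eliminate column x_3 from the other rows.
Z-row update in column x_2: 0 − (-1)·1 = 1.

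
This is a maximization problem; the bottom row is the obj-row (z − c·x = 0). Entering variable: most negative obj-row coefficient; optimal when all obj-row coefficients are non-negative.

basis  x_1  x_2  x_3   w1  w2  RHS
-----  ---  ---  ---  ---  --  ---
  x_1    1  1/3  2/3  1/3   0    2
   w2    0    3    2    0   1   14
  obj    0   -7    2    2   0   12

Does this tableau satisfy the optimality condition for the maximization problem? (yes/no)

The obj-row has a negative entry -7 in column x_2, so it is not optimal.

no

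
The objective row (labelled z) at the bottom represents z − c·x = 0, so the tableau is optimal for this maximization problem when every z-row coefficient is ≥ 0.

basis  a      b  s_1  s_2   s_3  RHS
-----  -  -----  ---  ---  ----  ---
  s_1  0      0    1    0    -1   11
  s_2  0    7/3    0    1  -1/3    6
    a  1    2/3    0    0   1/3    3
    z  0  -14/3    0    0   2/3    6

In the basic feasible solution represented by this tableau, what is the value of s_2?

s_2 is basic (row 2); its value is the RHS of that row, 6.

6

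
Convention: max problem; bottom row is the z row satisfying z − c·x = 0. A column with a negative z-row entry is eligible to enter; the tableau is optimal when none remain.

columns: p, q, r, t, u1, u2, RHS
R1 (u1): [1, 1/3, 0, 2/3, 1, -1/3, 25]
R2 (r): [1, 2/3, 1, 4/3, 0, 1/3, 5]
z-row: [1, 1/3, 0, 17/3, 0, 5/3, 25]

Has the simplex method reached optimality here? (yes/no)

yes

Every z-row coefficient is ≥ 0, so the tableau is optimal.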